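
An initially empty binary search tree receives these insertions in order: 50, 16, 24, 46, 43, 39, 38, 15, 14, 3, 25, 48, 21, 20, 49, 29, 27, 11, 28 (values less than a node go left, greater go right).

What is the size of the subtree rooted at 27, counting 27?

2

50: root
16: left child of 50 (depth 1)
24: right child of 16 (depth 2)
46: right child of 24 (depth 3)
43: left child of 46 (depth 4)
39: left child of 43 (depth 5)
38: left child of 39 (depth 6)
15: left child of 16 (depth 2)
14: left child of 15 (depth 3)
3: left child of 14 (depth 4)
25: left child of 38 (depth 7)
48: right child of 46 (depth 4)
21: left child of 24 (depth 3)
20: left child of 21 (depth 4)
49: right child of 48 (depth 5)
29: right child of 25 (depth 8)
27: left child of 29 (depth 9)
11: right child of 3 (depth 5)
28: right child of 27 (depth 10)

Subtree rooted at 27 contains: 27, 28 — 2 nodes.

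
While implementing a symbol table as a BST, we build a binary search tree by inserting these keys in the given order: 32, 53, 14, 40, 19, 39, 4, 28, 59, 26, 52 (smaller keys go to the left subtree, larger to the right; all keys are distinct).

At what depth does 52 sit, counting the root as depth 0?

Insert 32: tree is empty, so 32 becomes the root.
Insert 53: 53 > 32 → go right. Place as right child of 32.
Insert 14: 14 < 32 → go left. Place as left child of 32.
Insert 40: 40 > 32 → go right; 40 < 53 → go left. Place as left child of 53.
Insert 19: 19 < 32 → go left; 19 > 14 → go right. Place as right child of 14.
Insert 39: 39 > 32 → go right; 39 < 53 → go left; 39 < 40 → go left. Place as left child of 40.
Insert 4: 4 < 32 → go left; 4 < 14 → go left. Place as left child of 14.
Insert 28: 28 < 32 → go left; 28 > 14 → go right; 28 > 19 → go right. Place as right child of 19.
Insert 59: 59 > 32 → go right; 59 > 53 → go right. Place as right child of 53.
Insert 26: 26 < 32 → go left; 26 > 14 → go right; 26 > 19 → go right; 26 < 28 → go left. Place as left child of 28.
Insert 52: 52 > 32 → go right; 52 < 53 → go left; 52 > 40 → go right. Place as right child of 40.

Path to 52: 32 → 53 → 40 → 52, which is 3 edges.

3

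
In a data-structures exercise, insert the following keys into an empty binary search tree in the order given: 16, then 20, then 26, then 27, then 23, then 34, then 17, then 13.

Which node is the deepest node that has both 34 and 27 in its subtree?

27

16: root
20: right child of 16 (depth 1)
26: right child of 20 (depth 2)
27: right child of 26 (depth 3)
23: left child of 26 (depth 3)
34: right child of 27 (depth 4)
17: left child of 20 (depth 2)
13: left child of 16 (depth 1)

Path to 34: 16 → 20 → 26 → 27 → 34
Path to 27: 16 → 20 → 26 → 27
27 lies on both paths and is an ancestor of the other node.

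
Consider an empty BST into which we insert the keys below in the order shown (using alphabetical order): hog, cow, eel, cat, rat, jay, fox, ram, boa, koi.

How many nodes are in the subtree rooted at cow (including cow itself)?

5

Insert hog: tree is empty, so hog becomes the root.
Insert cow: cow < hog → go left. Place as left child of hog.
Insert eel: eel < hog → go left; eel > cow → go right. Place as right child of cow.
Insert cat: cat < hog → go left; cat < cow → go left. Place as left child of cow.
Insert rat: rat > hog → go right. Place as right child of hog.
Insert jay: jay > hog → go right; jay < rat → go left. Place as left child of rat.
Insert fox: fox < hog → go left; fox > cow → go right; fox > eel → go right. Place as right child of eel.
Insert ram: ram > hog → go right; ram < rat → go left; ram > jay → go right. Place as right child of jay.
Insert boa: boa < hog → go left; boa < cow → go left; boa < cat → go left. Place as left child of cat.
Insert koi: koi > hog → go right; koi < rat → go left; koi > jay → go right; koi < ram → go left. Place as left child of ram.

Subtree rooted at cow contains: cow, cat, boa, eel, fox — 5 nodes.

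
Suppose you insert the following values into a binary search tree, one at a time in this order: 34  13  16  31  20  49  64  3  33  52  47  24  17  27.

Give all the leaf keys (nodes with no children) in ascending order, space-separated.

3 17 27 33 47 52

Insert 34: tree is empty, so 34 becomes the root.
Insert 13: 13 < 34 → go left. Place as left child of 34.
Insert 16: 16 < 34 → go left; 16 > 13 → go right. Place as right child of 13.
Insert 31: 31 < 34 → go left; 31 > 13 → go right; 31 > 16 → go right. Place as right child of 16.
Insert 20: 20 < 34 → go left; 20 > 13 → go right; 20 > 16 → go right; 20 < 31 → go left. Place as left child of 31.
Insert 49: 49 > 34 → go right. Place as right child of 34.
Insert 64: 64 > 34 → go right; 64 > 49 → go right. Place as right child of 49.
Insert 3: 3 < 34 → go left; 3 < 13 → go left. Place as left child of 13.
Insert 33: 33 < 34 → go left; 33 > 13 → go right; 33 > 16 → go right; 33 > 31 → go right. Place as right child of 31.
Insert 52: 52 > 34 → go right; 52 > 49 → go right; 52 < 64 → go left. Place as left child of 64.
Insert 47: 47 > 34 → go right; 47 < 49 → go left. Place as left child of 49.
Insert 24: 24 < 34 → go left; 24 > 13 → go right; 24 > 16 → go right; 24 < 31 → go left; 24 > 20 → go right. Place as right child of 20.
Insert 17: 17 < 34 → go left; 17 > 13 → go right; 17 > 16 → go right; 17 < 31 → go left; 17 < 20 → go left. Place as left child of 20.
Insert 27: 27 < 34 → go left; 27 > 13 → go right; 27 > 16 → go right; 27 < 31 → go left; 27 > 20 → go right; 27 > 24 → go right. Place as right child of 24.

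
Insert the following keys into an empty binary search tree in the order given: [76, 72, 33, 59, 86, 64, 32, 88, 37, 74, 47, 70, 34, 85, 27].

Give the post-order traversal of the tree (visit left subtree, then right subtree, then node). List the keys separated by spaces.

Insert 76: tree is empty, so 76 becomes the root.
Insert 72: 72 < 76 → go left. Place as left child of 76.
Insert 33: 33 < 76 → go left; 33 < 72 → go left. Place as left child of 72.
Insert 59: 59 < 76 → go left; 59 < 72 → go left; 59 > 33 → go right. Place as right child of 33.
Insert 86: 86 > 76 → go right. Place as right child of 76.
Insert 64: 64 < 76 → go left; 64 < 72 → go left; 64 > 33 → go right; 64 > 59 → go right. Place as right child of 59.
Insert 32: 32 < 76 → go left; 32 < 72 → go left; 32 < 33 → go left. Place as left child of 33.
Insert 88: 88 > 76 → go right; 88 > 86 → go right. Place as right child of 86.
Insert 37: 37 < 76 → go left; 37 < 72 → go left; 37 > 33 → go right; 37 < 59 → go left. Place as left child of 59.
Insert 74: 74 < 76 → go left; 74 > 72 → go right. Place as right child of 72.
Insert 47: 47 < 76 → go left; 47 < 72 → go left; 47 > 33 → go right; 47 < 59 → go left; 47 > 37 → go right. Place as right child of 37.
Insert 70: 70 < 76 → go left; 70 < 72 → go left; 70 > 33 → go right; 70 > 59 → go right; 70 > 64 → go right. Place as right child of 64.
Insert 34: 34 < 76 → go left; 34 < 72 → go left; 34 > 33 → go right; 34 < 59 → go left; 34 < 37 → go left. Place as left child of 37.
Insert 85: 85 > 76 → go right; 85 < 86 → go left. Place as left child of 86.
Insert 27: 27 < 76 → go left; 27 < 72 → go left; 27 < 33 → go left; 27 < 32 → go left. Place as left child of 32.

27 32 34 47 37 70 64 59 33 74 72 85 88 86 76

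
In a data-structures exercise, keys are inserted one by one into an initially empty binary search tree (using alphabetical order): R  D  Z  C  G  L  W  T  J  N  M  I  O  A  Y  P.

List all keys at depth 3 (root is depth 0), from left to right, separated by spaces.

R: root
D: left child of R (depth 1)
Z: right child of R (depth 1)
C: left child of D (depth 2)
G: right child of D (depth 2)
L: right child of G (depth 3)
W: left child of Z (depth 2)
T: left child of W (depth 3)
J: left child of L (depth 4)
N: right child of L (depth 4)
M: left child of N (depth 5)
I: left child of J (depth 5)
O: right child of N (depth 5)
A: left child of C (depth 3)
Y: right child of W (depth 3)
P: right child of O (depth 6)

A L T Y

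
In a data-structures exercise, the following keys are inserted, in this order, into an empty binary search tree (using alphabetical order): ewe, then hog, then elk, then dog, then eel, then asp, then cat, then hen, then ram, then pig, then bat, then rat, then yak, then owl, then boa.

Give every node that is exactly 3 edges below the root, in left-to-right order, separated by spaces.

asp eel pig rat

ewe: root
hog: right child of ewe (depth 1)
elk: left child of ewe (depth 1)
dog: left child of elk (depth 2)
eel: right child of dog (depth 3)
asp: left child of dog (depth 3)
cat: right child of asp (depth 4)
hen: left child of hog (depth 2)
ram: right child of hog (depth 2)
pig: left child of ram (depth 3)
bat: left child of cat (depth 5)
rat: right child of ram (depth 3)
yak: right child of rat (depth 4)
owl: left child of pig (depth 4)
boa: right child of bat (depth 6)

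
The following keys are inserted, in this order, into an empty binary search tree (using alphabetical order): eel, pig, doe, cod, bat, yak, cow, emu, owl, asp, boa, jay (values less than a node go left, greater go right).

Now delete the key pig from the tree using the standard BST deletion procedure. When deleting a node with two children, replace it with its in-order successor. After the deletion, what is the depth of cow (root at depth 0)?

eel: root
pig: right child of eel (depth 1)
doe: left child of eel (depth 1)
cod: left child of doe (depth 2)
bat: left child of cod (depth 3)
yak: right child of pig (depth 2)
cow: right child of cod (depth 3)
emu: left child of pig (depth 2)
owl: right child of emu (depth 3)
asp: left child of bat (depth 4)
boa: right child of bat (depth 4)
jay: left child of owl (depth 4)

Delete pig (two children — replace with in-order successor).
After deletion, path to cow: eel → doe → cod → cow.

3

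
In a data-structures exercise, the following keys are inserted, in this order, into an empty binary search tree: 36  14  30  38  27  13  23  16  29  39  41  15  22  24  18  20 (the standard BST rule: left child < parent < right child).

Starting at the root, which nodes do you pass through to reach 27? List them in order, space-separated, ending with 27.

Resulting structure (node: left, right):
  36: L=14, R=38
  14: L=13, R=30
  30: L=27, R=–
  38: L=–, R=39
  27: L=23, R=29
  13: L=–, R=–
  23: L=16, R=24
  16: L=15, R=22
  29: L=–, R=–
  39: L=–, R=41
  41: L=–, R=–
  15: L=–, R=–
  22: L=18, R=–
  24: L=–, R=–
  18: L=–, R=20
  20: L=–, R=–

36 14 30 27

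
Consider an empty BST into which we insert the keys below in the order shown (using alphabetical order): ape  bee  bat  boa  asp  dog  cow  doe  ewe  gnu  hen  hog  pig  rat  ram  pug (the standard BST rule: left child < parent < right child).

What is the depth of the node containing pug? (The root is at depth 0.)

11

ape: root
bee: right child of ape (depth 1)
bat: left child of bee (depth 2)
boa: right child of bee (depth 2)
asp: left child of bat (depth 3)
dog: right child of boa (depth 3)
cow: left child of dog (depth 4)
doe: right child of cow (depth 5)
ewe: right child of dog (depth 4)
gnu: right child of ewe (depth 5)
hen: right child of gnu (depth 6)
hog: right child of hen (depth 7)
pig: right child of hog (depth 8)
rat: right child of pig (depth 9)
ram: left child of rat (depth 10)
pug: left child of ram (depth 11)

Path to pug: ape → bee → boa → dog → ewe → gnu → hen → hog → pig → rat → ram → pug, which is 11 edges.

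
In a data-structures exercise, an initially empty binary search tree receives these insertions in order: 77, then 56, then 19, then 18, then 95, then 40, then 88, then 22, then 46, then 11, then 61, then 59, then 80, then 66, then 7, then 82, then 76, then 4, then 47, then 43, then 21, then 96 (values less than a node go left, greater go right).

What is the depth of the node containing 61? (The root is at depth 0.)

2

Insert 77: tree is empty, so 77 becomes the root.
Insert 56: 56 < 77 → go left. Place as left child of 77.
Insert 19: 19 < 77 → go left; 19 < 56 → go left. Place as left child of 56.
Insert 18: 18 < 77 → go left; 18 < 56 → go left; 18 < 19 → go left. Place as left child of 19.
Insert 95: 95 > 77 → go right. Place as right child of 77.
Insert 40: 40 < 77 → go left; 40 < 56 → go left; 40 > 19 → go right. Place as right child of 19.
Insert 88: 88 > 77 → go right; 88 < 95 → go left. Place as left child of 95.
Insert 22: 22 < 77 → go left; 22 < 56 → go left; 22 > 19 → go right; 22 < 40 → go left. Place as left child of 40.
Insert 46: 46 < 77 → go left; 46 < 56 → go left; 46 > 19 → go right; 46 > 40 → go right. Place as right child of 40.
Insert 11: 11 < 77 → go left; 11 < 56 → go left; 11 < 19 → go left; 11 < 18 → go left. Place as left child of 18.
Insert 61: 61 < 77 → go left; 61 > 56 → go right. Place as right child of 56.
Insert 59: 59 < 77 → go left; 59 > 56 → go right; 59 < 61 → go left. Place as left child of 61.
Insert 80: 80 > 77 → go right; 80 < 95 → go left; 80 < 88 → go left. Place as left child of 88.
Insert 66: 66 < 77 → go left; 66 > 56 → go right; 66 > 61 → go right. Place as right child of 61.
Insert 7: 7 < 77 → go left; 7 < 56 → go left; 7 < 19 → go left; 7 < 18 → go left; 7 < 11 → go left. Place as left child of 11.
Insert 82: 82 > 77 → go right; 82 < 95 → go left; 82 < 88 → go left; 82 > 80 → go right. Place as right child of 80.
Insert 76: 76 < 77 → go left; 76 > 56 → go right; 76 > 61 → go right; 76 > 66 → go right. Place as right child of 66.
Insert 4: 4 < 77 → go left; 4 < 56 → go left; 4 < 19 → go left; 4 < 18 → go left; 4 < 11 → go left; 4 < 7 → go left. Place as left child of 7.
Insert 47: 47 < 77 → go left; 47 < 56 → go left; 47 > 19 → go right; 47 > 40 → go right; 47 > 46 → go right. Place as right child of 46.
Insert 43: 43 < 77 → go left; 43 < 56 → go left; 43 > 19 → go right; 43 > 40 → go right; 43 < 46 → go left. Place as left child of 46.
Insert 21: 21 < 77 → go left; 21 < 56 → go left; 21 > 19 → go right; 21 < 40 → go left; 21 < 22 → go left. Place as left child of 22.
Insert 96: 96 > 77 → go right; 96 > 95 → go right. Place as right child of 95.

Path to 61: 77 → 56 → 61, which is 2 edges.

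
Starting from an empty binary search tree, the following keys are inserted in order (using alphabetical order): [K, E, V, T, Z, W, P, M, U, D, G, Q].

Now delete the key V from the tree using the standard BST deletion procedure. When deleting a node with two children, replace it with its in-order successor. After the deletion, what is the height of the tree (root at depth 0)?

4

Resulting structure (node: left, right):
  K: L=E, R=V
  E: L=D, R=G
  V: L=T, R=Z
  T: L=P, R=U
  Z: L=W, R=–
  W: L=–, R=–
  P: L=M, R=Q
  M: L=–, R=–
  U: L=–, R=–
  D: L=–, R=–
  G: L=–, R=–
  Q: L=–, R=–

Delete V (two children — replace with in-order successor).
After deletion, deepest node is M at depth 4.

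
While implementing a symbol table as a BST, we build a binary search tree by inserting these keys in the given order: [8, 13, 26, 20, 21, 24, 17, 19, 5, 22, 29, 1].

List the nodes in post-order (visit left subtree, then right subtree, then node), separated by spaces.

Resulting structure (node: left, right):
  8: L=5, R=13
  13: L=–, R=26
  26: L=20, R=29
  20: L=17, R=21
  21: L=–, R=24
  24: L=22, R=–
  17: L=–, R=19
  19: L=–, R=–
  5: L=1, R=–
  22: L=–, R=–
  29: L=–, R=–
  1: L=–, R=–

1 5 19 17 22 24 21 20 29 26 13 8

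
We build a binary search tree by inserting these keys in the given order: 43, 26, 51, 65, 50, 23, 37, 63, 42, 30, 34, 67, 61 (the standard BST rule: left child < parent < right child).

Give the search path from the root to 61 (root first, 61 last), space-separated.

43 51 65 63 61

Insert 43: tree is empty, so 43 becomes the root.
Insert 26: 26 < 43 → go left. Place as left child of 43.
Insert 51: 51 > 43 → go right. Place as right child of 43.
Insert 65: 65 > 43 → go right; 65 > 51 → go right. Place as right child of 51.
Insert 50: 50 > 43 → go right; 50 < 51 → go left. Place as left child of 51.
Insert 23: 23 < 43 → go left; 23 < 26 → go left. Place as left child of 26.
Insert 37: 37 < 43 → go left; 37 > 26 → go right. Place as right child of 26.
Insert 63: 63 > 43 → go right; 63 > 51 → go right; 63 < 65 → go left. Place as left child of 65.
Insert 42: 42 < 43 → go left; 42 > 26 → go right; 42 > 37 → go right. Place as right child of 37.
Insert 30: 30 < 43 → go left; 30 > 26 → go right; 30 < 37 → go left. Place as left child of 37.
Insert 34: 34 < 43 → go left; 34 > 26 → go right; 34 < 37 → go left; 34 > 30 → go right. Place as right child of 30.
Insert 67: 67 > 43 → go right; 67 > 51 → go right; 67 > 65 → go right. Place as right child of 65.
Insert 61: 61 > 43 → go right; 61 > 51 → go right; 61 < 65 → go left; 61 < 63 → go left. Place as left child of 63.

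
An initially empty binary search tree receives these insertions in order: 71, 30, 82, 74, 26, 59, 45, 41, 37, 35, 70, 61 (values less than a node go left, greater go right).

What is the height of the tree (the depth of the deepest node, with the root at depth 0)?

Insert 71: tree is empty, so 71 becomes the root.
Insert 30: 30 < 71 → go left. Place as left child of 71.
Insert 82: 82 > 71 → go right. Place as right child of 71.
Insert 74: 74 > 71 → go right; 74 < 82 → go left. Place as left child of 82.
Insert 26: 26 < 71 → go left; 26 < 30 → go left. Place as left child of 30.
Insert 59: 59 < 71 → go left; 59 > 30 → go right. Place as right child of 30.
Insert 45: 45 < 71 → go left; 45 > 30 → go right; 45 < 59 → go left. Place as left child of 59.
Insert 41: 41 < 71 → go left; 41 > 30 → go right; 41 < 59 → go left; 41 < 45 → go left. Place as left child of 45.
Insert 37: 37 < 71 → go left; 37 > 30 → go right; 37 < 59 → go left; 37 < 45 → go left; 37 < 41 → go left. Place as left child of 41.
Insert 35: 35 < 71 → go left; 35 > 30 → go right; 35 < 59 → go left; 35 < 45 → go left; 35 < 41 → go left; 35 < 37 → go left. Place as left child of 37.
Insert 70: 70 < 71 → go left; 70 > 30 → go right; 70 > 59 → go right. Place as right child of 59.
Insert 61: 61 < 71 → go left; 61 > 30 → go right; 61 > 59 → go right; 61 < 70 → go left. Place as left child of 70.

The deepest node is 35 at depth 6.

6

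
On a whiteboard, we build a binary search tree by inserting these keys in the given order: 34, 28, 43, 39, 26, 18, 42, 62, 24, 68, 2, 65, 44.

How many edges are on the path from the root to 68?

3

Insert 34: tree is empty, so 34 becomes the root.
Insert 28: 28 < 34 → go left. Place as left child of 34.
Insert 43: 43 > 34 → go right. Place as right child of 34.
Insert 39: 39 > 34 → go right; 39 < 43 → go left. Place as left child of 43.
Insert 26: 26 < 34 → go left; 26 < 28 → go left. Place as left child of 28.
Insert 18: 18 < 34 → go left; 18 < 28 → go left; 18 < 26 → go left. Place as left child of 26.
Insert 42: 42 > 34 → go right; 42 < 43 → go left; 42 > 39 → go right. Place as right child of 39.
Insert 62: 62 > 34 → go right; 62 > 43 → go right. Place as right child of 43.
Insert 24: 24 < 34 → go left; 24 < 28 → go left; 24 < 26 → go left; 24 > 18 → go right. Place as right child of 18.
Insert 68: 68 > 34 → go right; 68 > 43 → go right; 68 > 62 → go right. Place as right child of 62.
Insert 2: 2 < 34 → go left; 2 < 28 → go left; 2 < 26 → go left; 2 < 18 → go left. Place as left child of 18.
Insert 65: 65 > 34 → go right; 65 > 43 → go right; 65 > 62 → go right; 65 < 68 → go left. Place as left child of 68.
Insert 44: 44 > 34 → go right; 44 > 43 → go right; 44 < 62 → go left. Place as left child of 62.

Path to 68: 34 → 43 → 62 → 68, which is 3 edges.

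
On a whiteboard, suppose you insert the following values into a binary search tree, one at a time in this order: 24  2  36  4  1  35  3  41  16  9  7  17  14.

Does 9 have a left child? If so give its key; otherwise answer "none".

7

24: root
2: left child of 24 (depth 1)
36: right child of 24 (depth 1)
4: right child of 2 (depth 2)
1: left child of 2 (depth 2)
35: left child of 36 (depth 2)
3: left child of 4 (depth 3)
41: right child of 36 (depth 2)
16: right child of 4 (depth 3)
9: left child of 16 (depth 4)
7: left child of 9 (depth 5)
17: right child of 16 (depth 4)
14: right child of 9 (depth 5)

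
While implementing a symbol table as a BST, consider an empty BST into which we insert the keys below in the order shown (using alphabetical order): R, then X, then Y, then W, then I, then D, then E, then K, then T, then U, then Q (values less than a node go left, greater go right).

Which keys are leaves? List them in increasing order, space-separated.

Insert R: tree is empty, so R becomes the root.
Insert X: X > R → go right. Place as right child of R.
Insert Y: Y > R → go right; Y > X → go right. Place as right child of X.
Insert W: W > R → go right; W < X → go left. Place as left child of X.
Insert I: I < R → go left. Place as left child of R.
Insert D: D < R → go left; D < I → go left. Place as left child of I.
Insert E: E < R → go left; E < I → go left; E > D → go right. Place as right child of D.
Insert K: K < R → go left; K > I → go right. Place as right child of I.
Insert T: T > R → go right; T < X → go left; T < W → go left. Place as left child of W.
Insert U: U > R → go right; U < X → go left; U < W → go left; U > T → go right. Place as right child of T.
Insert Q: Q < R → go left; Q > I → go right; Q > K → go right. Place as right child of K.

E Q U Y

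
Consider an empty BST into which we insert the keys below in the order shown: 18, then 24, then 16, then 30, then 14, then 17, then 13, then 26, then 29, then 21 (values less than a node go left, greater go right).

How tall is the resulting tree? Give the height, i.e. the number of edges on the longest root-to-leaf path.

4

18: root
24: right child of 18 (depth 1)
16: left child of 18 (depth 1)
30: right child of 24 (depth 2)
14: left child of 16 (depth 2)
17: right child of 16 (depth 2)
13: left child of 14 (depth 3)
26: left child of 30 (depth 3)
29: right child of 26 (depth 4)
21: left child of 24 (depth 2)

The deepest node is 29 at depth 4.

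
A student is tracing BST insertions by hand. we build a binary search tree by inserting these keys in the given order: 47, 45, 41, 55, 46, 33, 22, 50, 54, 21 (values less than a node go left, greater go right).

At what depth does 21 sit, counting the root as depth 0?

5

Resulting structure (node: left, right):
  47: L=45, R=55
  45: L=41, R=46
  41: L=33, R=–
  55: L=50, R=–
  46: L=–, R=–
  33: L=22, R=–
  22: L=21, R=–
  50: L=–, R=54
  54: L=–, R=–
  21: L=–, R=–

Path to 21: 47 → 45 → 41 → 33 → 22 → 21, which is 5 edges.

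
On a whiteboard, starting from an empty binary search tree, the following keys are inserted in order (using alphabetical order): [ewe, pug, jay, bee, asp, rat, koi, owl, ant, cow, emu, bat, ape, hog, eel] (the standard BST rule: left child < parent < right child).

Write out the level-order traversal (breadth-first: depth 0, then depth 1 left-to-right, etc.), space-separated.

ewe bee pug asp cow jay rat ant bat emu hog koi ape eel owl

Insert ewe: tree is empty, so ewe becomes the root.
Insert pug: pug > ewe → go right. Place as right child of ewe.
Insert jay: jay > ewe → go right; jay < pug → go left. Place as left child of pug.
Insert bee: bee < ewe → go left. Place as left child of ewe.
Insert asp: asp < ewe → go left; asp < bee → go left. Place as left child of bee.
Insert rat: rat > ewe → go right; rat > pug → go right. Place as right child of pug.
Insert koi: koi > ewe → go right; koi < pug → go left; koi > jay → go right. Place as right child of jay.
Insert owl: owl > ewe → go right; owl < pug → go left; owl > jay → go right; owl > koi → go right. Place as right child of koi.
Insert ant: ant < ewe → go left; ant < bee → go left; ant < asp → go left. Place as left child of asp.
Insert cow: cow < ewe → go left; cow > bee → go right. Place as right child of bee.
Insert emu: emu < ewe → go left; emu > bee → go right; emu > cow → go right. Place as right child of cow.
Insert bat: bat < ewe → go left; bat < bee → go left; bat > asp → go right. Place as right child of asp.
Insert ape: ape < ewe → go left; ape < bee → go left; ape < asp → go left; ape > ant → go right. Place as right child of ant.
Insert hog: hog > ewe → go right; hog < pug → go left; hog < jay → go left. Place as left child of jay.
Insert eel: eel < ewe → go left; eel > bee → go right; eel > cow → go right; eel < emu → go left. Place as left child of emu.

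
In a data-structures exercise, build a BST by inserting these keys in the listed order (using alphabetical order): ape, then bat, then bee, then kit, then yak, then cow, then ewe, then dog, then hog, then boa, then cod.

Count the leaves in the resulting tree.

ape: root
bat: right child of ape (depth 1)
bee: right child of bat (depth 2)
kit: right child of bee (depth 3)
yak: right child of kit (depth 4)
cow: left child of kit (depth 4)
ewe: right child of cow (depth 5)
dog: left child of ewe (depth 6)
hog: right child of ewe (depth 6)
boa: left child of cow (depth 5)
cod: right child of boa (depth 6)

Leaves: cod, dog, hog, yak — 4 in total.

4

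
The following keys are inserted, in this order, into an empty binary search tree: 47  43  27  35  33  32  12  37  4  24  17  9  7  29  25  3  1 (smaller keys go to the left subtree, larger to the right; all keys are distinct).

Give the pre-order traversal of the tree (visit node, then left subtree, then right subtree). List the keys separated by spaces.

Insert 47: tree is empty, so 47 becomes the root.
Insert 43: 43 < 47 → go left. Place as left child of 47.
Insert 27: 27 < 47 → go left; 27 < 43 → go left. Place as left child of 43.
Insert 35: 35 < 47 → go left; 35 < 43 → go left; 35 > 27 → go right. Place as right child of 27.
Insert 33: 33 < 47 → go left; 33 < 43 → go left; 33 > 27 → go right; 33 < 35 → go left. Place as left child of 35.
Insert 32: 32 < 47 → go left; 32 < 43 → go left; 32 > 27 → go right; 32 < 35 → go left; 32 < 33 → go left. Place as left child of 33.
Insert 12: 12 < 47 → go left; 12 < 43 → go left; 12 < 27 → go left. Place as left child of 27.
Insert 37: 37 < 47 → go left; 37 < 43 → go left; 37 > 27 → go right; 37 > 35 → go right. Place as right child of 35.
Insert 4: 4 < 47 → go left; 4 < 43 → go left; 4 < 27 → go left; 4 < 12 → go left. Place as left child of 12.
Insert 24: 24 < 47 → go left; 24 < 43 → go left; 24 < 27 → go left; 24 > 12 → go right. Place as right child of 12.
Insert 17: 17 < 47 → go left; 17 < 43 → go left; 17 < 27 → go left; 17 > 12 → go right; 17 < 24 → go left. Place as left child of 24.
Insert 9: 9 < 47 → go left; 9 < 43 → go left; 9 < 27 → go left; 9 < 12 → go left; 9 > 4 → go right. Place as right child of 4.
Insert 7: 7 < 47 → go left; 7 < 43 → go left; 7 < 27 → go left; 7 < 12 → go left; 7 > 4 → go right; 7 < 9 → go left. Place as left child of 9.
Insert 29: 29 < 47 → go left; 29 < 43 → go left; 29 > 27 → go right; 29 < 35 → go left; 29 < 33 → go left; 29 < 32 → go left. Place as left child of 32.
Insert 25: 25 < 47 → go left; 25 < 43 → go left; 25 < 27 → go left; 25 > 12 → go right; 25 > 24 → go right. Place as right child of 24.
Insert 3: 3 < 47 → go left; 3 < 43 → go left; 3 < 27 → go left; 3 < 12 → go left; 3 < 4 → go left. Place as left child of 4.
Insert 1: 1 < 47 → go left; 1 < 43 → go left; 1 < 27 → go left; 1 < 12 → go left; 1 < 4 → go left; 1 < 3 → go left. Place as left child of 3.

47 43 27 12 4 3 1 9 7 24 17 25 35 33 32 29 37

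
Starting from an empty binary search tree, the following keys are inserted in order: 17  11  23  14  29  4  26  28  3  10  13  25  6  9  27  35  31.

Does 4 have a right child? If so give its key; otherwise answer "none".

17: root
11: left child of 17 (depth 1)
23: right child of 17 (depth 1)
14: right child of 11 (depth 2)
29: right child of 23 (depth 2)
4: left child of 11 (depth 2)
26: left child of 29 (depth 3)
28: right child of 26 (depth 4)
3: left child of 4 (depth 3)
10: right child of 4 (depth 3)
13: left child of 14 (depth 3)
25: left child of 26 (depth 4)
6: left child of 10 (depth 4)
9: right child of 6 (depth 5)
27: left child of 28 (depth 5)
35: right child of 29 (depth 3)
31: left child of 35 (depth 4)

10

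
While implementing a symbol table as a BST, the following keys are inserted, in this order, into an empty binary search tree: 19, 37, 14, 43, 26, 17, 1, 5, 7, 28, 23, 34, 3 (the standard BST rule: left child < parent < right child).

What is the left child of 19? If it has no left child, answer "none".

19: root
37: right child of 19 (depth 1)
14: left child of 19 (depth 1)
43: right child of 37 (depth 2)
26: left child of 37 (depth 2)
17: right child of 14 (depth 2)
1: left child of 14 (depth 2)
5: right child of 1 (depth 3)
7: right child of 5 (depth 4)
28: right child of 26 (depth 3)
23: left child of 26 (depth 3)
34: right child of 28 (depth 4)
3: left child of 5 (depth 4)

14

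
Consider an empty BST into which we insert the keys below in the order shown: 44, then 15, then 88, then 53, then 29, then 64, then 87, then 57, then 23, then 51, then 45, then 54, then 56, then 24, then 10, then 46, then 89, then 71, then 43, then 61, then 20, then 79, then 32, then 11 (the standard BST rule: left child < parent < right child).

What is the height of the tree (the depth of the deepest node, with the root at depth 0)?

Insert 44: tree is empty, so 44 becomes the root.
Insert 15: 15 < 44 → go left. Place as left child of 44.
Insert 88: 88 > 44 → go right. Place as right child of 44.
Insert 53: 53 > 44 → go right; 53 < 88 → go left. Place as left child of 88.
Insert 29: 29 < 44 → go left; 29 > 15 → go right. Place as right child of 15.
Insert 64: 64 > 44 → go right; 64 < 88 → go left; 64 > 53 → go right. Place as right child of 53.
Insert 87: 87 > 44 → go right; 87 < 88 → go left; 87 > 53 → go right; 87 > 64 → go right. Place as right child of 64.
Insert 57: 57 > 44 → go right; 57 < 88 → go left; 57 > 53 → go right; 57 < 64 → go left. Place as left child of 64.
Insert 23: 23 < 44 → go left; 23 > 15 → go right; 23 < 29 → go left. Place as left child of 29.
Insert 51: 51 > 44 → go right; 51 < 88 → go left; 51 < 53 → go left. Place as left child of 53.
Insert 45: 45 > 44 → go right; 45 < 88 → go left; 45 < 53 → go left; 45 < 51 → go left. Place as left child of 51.
Insert 54: 54 > 44 → go right; 54 < 88 → go left; 54 > 53 → go right; 54 < 64 → go left; 54 < 57 → go left. Place as left child of 57.
Insert 56: 56 > 44 → go right; 56 < 88 → go left; 56 > 53 → go right; 56 < 64 → go left; 56 < 57 → go left; 56 > 54 → go right. Place as right child of 54.
Insert 24: 24 < 44 → go left; 24 > 15 → go right; 24 < 29 → go left; 24 > 23 → go right. Place as right child of 23.
Insert 10: 10 < 44 → go left; 10 < 15 → go left. Place as left child of 15.
Insert 46: 46 > 44 → go right; 46 < 88 → go left; 46 < 53 → go left; 46 < 51 → go left; 46 > 45 → go right. Place as right child of 45.
Insert 89: 89 > 44 → go right; 89 > 88 → go right. Place as right child of 88.
Insert 71: 71 > 44 → go right; 71 < 88 → go left; 71 > 53 → go right; 71 > 64 → go right; 71 < 87 → go left. Place as left child of 87.
Insert 43: 43 < 44 → go left; 43 > 15 → go right; 43 > 29 → go right. Place as right child of 29.
Insert 61: 61 > 44 → go right; 61 < 88 → go left; 61 > 53 → go right; 61 < 64 → go left; 61 > 57 → go right. Place as right child of 57.
Insert 20: 20 < 44 → go left; 20 > 15 → go right; 20 < 29 → go left; 20 < 23 → go left. Place as left child of 23.
Insert 79: 79 > 44 → go right; 79 < 88 → go left; 79 > 53 → go right; 79 > 64 → go right; 79 < 87 → go left; 79 > 71 → go right. Place as right child of 71.
Insert 32: 32 < 44 → go left; 32 > 15 → go right; 32 > 29 → go right; 32 < 43 → go left. Place as left child of 43.
Insert 11: 11 < 44 → go left; 11 < 15 → go left; 11 > 10 → go right. Place as right child of 10.

The deepest node is 56 at depth 6.

6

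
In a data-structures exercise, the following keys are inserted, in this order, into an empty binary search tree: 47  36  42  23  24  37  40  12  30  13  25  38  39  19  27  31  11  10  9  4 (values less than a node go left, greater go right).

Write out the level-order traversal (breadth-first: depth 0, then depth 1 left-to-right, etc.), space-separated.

Insert 47: tree is empty, so 47 becomes the root.
Insert 36: 36 < 47 → go left. Place as left child of 47.
Insert 42: 42 < 47 → go left; 42 > 36 → go right. Place as right child of 36.
Insert 23: 23 < 47 → go left; 23 < 36 → go left. Place as left child of 36.
Insert 24: 24 < 47 → go left; 24 < 36 → go left; 24 > 23 → go right. Place as right child of 23.
Insert 37: 37 < 47 → go left; 37 > 36 → go right; 37 < 42 → go left. Place as left child of 42.
Insert 40: 40 < 47 → go left; 40 > 36 → go right; 40 < 42 → go left; 40 > 37 → go right. Place as right child of 37.
Insert 12: 12 < 47 → go left; 12 < 36 → go left; 12 < 23 → go left. Place as left child of 23.
Insert 30: 30 < 47 → go left; 30 < 36 → go left; 30 > 23 → go right; 30 > 24 → go right. Place as right child of 24.
Insert 13: 13 < 47 → go left; 13 < 36 → go left; 13 < 23 → go left; 13 > 12 → go right. Place as right child of 12.
Insert 25: 25 < 47 → go left; 25 < 36 → go left; 25 > 23 → go right; 25 > 24 → go right; 25 < 30 → go left. Place as left child of 30.
Insert 38: 38 < 47 → go left; 38 > 36 → go right; 38 < 42 → go left; 38 > 37 → go right; 38 < 40 → go left. Place as left child of 40.
Insert 39: 39 < 47 → go left; 39 > 36 → go right; 39 < 42 → go left; 39 > 37 → go right; 39 < 40 → go left; 39 > 38 → go right. Place as right child of 38.
Insert 19: 19 < 47 → go left; 19 < 36 → go left; 19 < 23 → go left; 19 > 12 → go right; 19 > 13 → go right. Place as right child of 13.
Insert 27: 27 < 47 → go left; 27 < 36 → go left; 27 > 23 → go right; 27 > 24 → go right; 27 < 30 → go left; 27 > 25 → go right. Place as right child of 25.
Insert 31: 31 < 47 → go left; 31 < 36 → go left; 31 > 23 → go right; 31 > 24 → go right; 31 > 30 → go right. Place as right child of 30.
Insert 11: 11 < 47 → go left; 11 < 36 → go left; 11 < 23 → go left; 11 < 12 → go left. Place as left child of 12.
Insert 10: 10 < 47 → go left; 10 < 36 → go left; 10 < 23 → go left; 10 < 12 → go left; 10 < 11 → go left. Place as left child of 11.
Insert 9: 9 < 47 → go left; 9 < 36 → go left; 9 < 23 → go left; 9 < 12 → go left; 9 < 11 → go left; 9 < 10 → go left. Place as left child of 10.
Insert 4: 4 < 47 → go left; 4 < 36 → go left; 4 < 23 → go left; 4 < 12 → go left; 4 < 11 → go left; 4 < 10 → go left; 4 < 9 → go left. Place as left child of 9.

47 36 23 42 12 24 37 11 13 30 40 10 19 25 31 38 9 27 39 4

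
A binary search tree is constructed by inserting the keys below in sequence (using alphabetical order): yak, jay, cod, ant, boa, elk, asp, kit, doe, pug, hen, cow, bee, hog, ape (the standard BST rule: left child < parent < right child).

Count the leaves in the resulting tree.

5

yak: root
jay: left child of yak (depth 1)
cod: left child of jay (depth 2)
ant: left child of cod (depth 3)
boa: right child of ant (depth 4)
elk: right child of cod (depth 3)
asp: left child of boa (depth 5)
kit: right child of jay (depth 2)
doe: left child of elk (depth 4)
pug: right child of kit (depth 3)
hen: right child of elk (depth 4)
cow: left child of doe (depth 5)
bee: right child of asp (depth 6)
hog: right child of hen (depth 5)
ape: left child of asp (depth 6)

Leaves: ape, bee, cow, hog, pug — 5 in total.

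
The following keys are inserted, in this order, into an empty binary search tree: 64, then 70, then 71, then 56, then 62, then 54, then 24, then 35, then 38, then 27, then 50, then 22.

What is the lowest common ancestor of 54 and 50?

54

Insert 64: tree is empty, so 64 becomes the root.
Insert 70: 70 > 64 → go right. Place as right child of 64.
Insert 71: 71 > 64 → go right; 71 > 70 → go right. Place as right child of 70.
Insert 56: 56 < 64 → go left. Place as left child of 64.
Insert 62: 62 < 64 → go left; 62 > 56 → go right. Place as right child of 56.
Insert 54: 54 < 64 → go left; 54 < 56 → go left. Place as left child of 56.
Insert 24: 24 < 64 → go left; 24 < 56 → go left; 24 < 54 → go left. Place as left child of 54.
Insert 35: 35 < 64 → go left; 35 < 56 → go left; 35 < 54 → go left; 35 > 24 → go right. Place as right child of 24.
Insert 38: 38 < 64 → go left; 38 < 56 → go left; 38 < 54 → go left; 38 > 24 → go right; 38 > 35 → go right. Place as right child of 35.
Insert 27: 27 < 64 → go left; 27 < 56 → go left; 27 < 54 → go left; 27 > 24 → go right; 27 < 35 → go left. Place as left child of 35.
Insert 50: 50 < 64 → go left; 50 < 56 → go left; 50 < 54 → go left; 50 > 24 → go right; 50 > 35 → go right; 50 > 38 → go right. Place as right child of 38.
Insert 22: 22 < 64 → go left; 22 < 56 → go left; 22 < 54 → go left; 22 < 24 → go left. Place as left child of 24.

Path to 54: 64 → 56 → 54
Path to 50: 64 → 56 → 54 → 24 → 35 → 38 → 50
54 lies on both paths and is an ancestor of the other node.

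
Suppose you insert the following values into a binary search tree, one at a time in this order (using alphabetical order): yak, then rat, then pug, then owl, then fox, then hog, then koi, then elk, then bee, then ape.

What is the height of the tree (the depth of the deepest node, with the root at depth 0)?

7

yak: root
rat: left child of yak (depth 1)
pug: left child of rat (depth 2)
owl: left child of pug (depth 3)
fox: left child of owl (depth 4)
hog: right child of fox (depth 5)
koi: right child of hog (depth 6)
elk: left child of fox (depth 5)
bee: left child of elk (depth 6)
ape: left child of bee (depth 7)

The deepest node is ape at depth 7.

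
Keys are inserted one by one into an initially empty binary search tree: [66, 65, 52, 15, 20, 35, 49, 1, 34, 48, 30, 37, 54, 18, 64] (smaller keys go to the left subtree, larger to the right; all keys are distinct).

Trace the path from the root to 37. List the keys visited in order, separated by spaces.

66 65 52 15 20 35 49 48 37

Insert 66: tree is empty, so 66 becomes the root.
Insert 65: 65 < 66 → go left. Place as left child of 66.
Insert 52: 52 < 66 → go left; 52 < 65 → go left. Place as left child of 65.
Insert 15: 15 < 66 → go left; 15 < 65 → go left; 15 < 52 → go left. Place as left child of 52.
Insert 20: 20 < 66 → go left; 20 < 65 → go left; 20 < 52 → go left; 20 > 15 → go right. Place as right child of 15.
Insert 35: 35 < 66 → go left; 35 < 65 → go left; 35 < 52 → go left; 35 > 15 → go right; 35 > 20 → go right. Place as right child of 20.
Insert 49: 49 < 66 → go left; 49 < 65 → go left; 49 < 52 → go left; 49 > 15 → go right; 49 > 20 → go right; 49 > 35 → go right. Place as right child of 35.
Insert 1: 1 < 66 → go left; 1 < 65 → go left; 1 < 52 → go left; 1 < 15 → go left. Place as left child of 15.
Insert 34: 34 < 66 → go left; 34 < 65 → go left; 34 < 52 → go left; 34 > 15 → go right; 34 > 20 → go right; 34 < 35 → go left. Place as left child of 35.
Insert 48: 48 < 66 → go left; 48 < 65 → go left; 48 < 52 → go left; 48 > 15 → go right; 48 > 20 → go right; 48 > 35 → go right; 48 < 49 → go left. Place as left child of 49.
Insert 30: 30 < 66 → go left; 30 < 65 → go left; 30 < 52 → go left; 30 > 15 → go right; 30 > 20 → go right; 30 < 35 → go left; 30 < 34 → go left. Place as left child of 34.
Insert 37: 37 < 66 → go left; 37 < 65 → go left; 37 < 52 → go left; 37 > 15 → go right; 37 > 20 → go right; 37 > 35 → go right; 37 < 49 → go left; 37 < 48 → go left. Place as left child of 48.
Insert 54: 54 < 66 → go left; 54 < 65 → go left; 54 > 52 → go right. Place as right child of 52.
Insert 18: 18 < 66 → go left; 18 < 65 → go left; 18 < 52 → go left; 18 > 15 → go right; 18 < 20 → go left. Place as left child of 20.
Insert 64: 64 < 66 → go left; 64 < 65 → go left; 64 > 52 → go right; 64 > 54 → go right. Place as right child of 54.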